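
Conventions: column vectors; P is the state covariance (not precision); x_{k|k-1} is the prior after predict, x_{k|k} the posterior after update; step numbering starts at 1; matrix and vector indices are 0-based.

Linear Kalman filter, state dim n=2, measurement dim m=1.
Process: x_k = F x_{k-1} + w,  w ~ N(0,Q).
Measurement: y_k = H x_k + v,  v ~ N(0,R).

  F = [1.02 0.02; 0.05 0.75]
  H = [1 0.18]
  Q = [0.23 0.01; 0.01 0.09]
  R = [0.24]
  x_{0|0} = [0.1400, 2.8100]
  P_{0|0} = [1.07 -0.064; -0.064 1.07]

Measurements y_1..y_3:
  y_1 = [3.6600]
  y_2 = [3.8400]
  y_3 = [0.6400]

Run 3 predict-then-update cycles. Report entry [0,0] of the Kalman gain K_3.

K[0,0] = 0.6166

step 1: x^-=[0.1990, 2.1145]  P^-=[1.3410 0.0316; 0.0316 0.6897]  S=[1.6148]  K=[0.8340; 0.0965]  nu=[3.0804]  x^+=[2.7681, 2.4116]  P^+=[0.2179 -0.0983; -0.0983 0.6747]
step 2: x^-=[2.8717, 1.9471]  P^-=[0.4529 -0.0441; -0.0441 0.4627]  S=[0.6920]  K=[0.6430; 0.0567]  nu=[0.6178]  x^+=[3.2689, 1.9821]  P^+=[0.1668 -0.0693; -0.0693 0.4605]
step 3: x^-=[3.3740, 1.6500]  P^-=[0.4009 -0.0277; -0.0277 0.3442]  S=[0.6421]  K=[0.6166; 0.0534]  nu=[-3.0310]  x^+=[1.5051, 1.4881]  P^+=[0.1568 -0.0488; -0.0488 0.3424]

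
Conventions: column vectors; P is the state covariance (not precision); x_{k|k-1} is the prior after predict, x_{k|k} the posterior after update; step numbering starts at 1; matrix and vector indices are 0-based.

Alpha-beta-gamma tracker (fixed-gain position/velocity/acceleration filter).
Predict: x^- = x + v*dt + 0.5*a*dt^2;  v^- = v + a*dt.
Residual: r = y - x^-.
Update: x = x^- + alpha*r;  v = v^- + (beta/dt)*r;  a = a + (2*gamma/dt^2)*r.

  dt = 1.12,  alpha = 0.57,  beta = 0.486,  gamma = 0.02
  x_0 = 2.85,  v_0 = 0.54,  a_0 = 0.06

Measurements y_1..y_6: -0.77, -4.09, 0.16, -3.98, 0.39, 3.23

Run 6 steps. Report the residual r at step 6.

resid = 3.5628

step 1: x_pred=3.4924  r=-4.2624  x^+=1.0628  v^+=-1.2424  a^+=-0.0759
step 2: x_pred=-0.3762  r=-3.7138  x^+=-2.4931  v^+=-2.9389  a^+=-0.1943
step 3: x_pred=-5.9066  r=6.0666  x^+=-2.4486  v^+=-0.5241  a^+=-0.0009
step 4: x_pred=-3.0362  r=-0.9438  x^+=-3.5742  v^+=-0.9347  a^+=-0.0310
step 5: x_pred=-4.6404  r=5.0304  x^+=-1.7731  v^+=1.2135  a^+=0.1294
step 6: x_pred=-0.3328  r=3.5628  x^+=1.6980  v^+=2.9044  a^+=0.2430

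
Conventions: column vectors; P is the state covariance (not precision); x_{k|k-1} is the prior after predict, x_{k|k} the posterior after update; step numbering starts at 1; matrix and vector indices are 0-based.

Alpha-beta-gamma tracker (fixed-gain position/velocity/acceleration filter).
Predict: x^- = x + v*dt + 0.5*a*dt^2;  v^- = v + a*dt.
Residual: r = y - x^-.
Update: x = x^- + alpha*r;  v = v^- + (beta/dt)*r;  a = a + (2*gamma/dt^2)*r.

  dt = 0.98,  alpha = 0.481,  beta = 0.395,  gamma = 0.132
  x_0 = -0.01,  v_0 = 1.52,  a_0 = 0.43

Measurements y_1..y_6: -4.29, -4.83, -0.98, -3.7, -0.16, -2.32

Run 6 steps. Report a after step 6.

step 1: x_pred=1.6861  r=-5.9761  x^+=-1.1884  v^+=-0.4673  a^+=-1.2127
step 2: x_pred=-2.2288  r=-2.6012  x^+=-3.4800  v^+=-2.7043  a^+=-1.9278
step 3: x_pred=-7.0559  r=6.0759  x^+=-4.1334  v^+=-2.1446  a^+=-0.2576
step 4: x_pred=-6.3588  r=2.6588  x^+=-5.0799  v^+=-1.3254  a^+=0.4732
step 5: x_pred=-6.1515  r=5.9915  x^+=-3.2696  v^+=1.5533  a^+=2.1202
step 6: x_pred=-0.7292  r=-1.5908  x^+=-1.4944  v^+=2.9900  a^+=1.6829

a_post = 1.6829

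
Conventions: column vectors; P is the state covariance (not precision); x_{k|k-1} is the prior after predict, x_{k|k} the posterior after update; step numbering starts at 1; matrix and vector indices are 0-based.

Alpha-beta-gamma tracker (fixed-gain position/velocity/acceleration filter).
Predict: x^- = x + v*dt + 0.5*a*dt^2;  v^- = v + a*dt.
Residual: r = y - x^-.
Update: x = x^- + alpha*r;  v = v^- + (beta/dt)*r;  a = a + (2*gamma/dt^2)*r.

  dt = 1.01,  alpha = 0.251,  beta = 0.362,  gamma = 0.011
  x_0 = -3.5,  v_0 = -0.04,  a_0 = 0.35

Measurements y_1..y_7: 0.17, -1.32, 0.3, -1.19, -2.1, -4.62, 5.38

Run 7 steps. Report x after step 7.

x_post = -0.8595

step 1: x_pred=-3.3619  r=3.5319  x^+=-2.4754  v^+=1.5794  a^+=0.4262
step 2: x_pred=-0.6628  r=-0.6572  x^+=-0.8278  v^+=1.7743  a^+=0.4120
step 3: x_pred=1.1744  r=-0.8744  x^+=0.9549  v^+=1.8770  a^+=0.3931
step 4: x_pred=3.0512  r=-4.2412  x^+=1.9867  v^+=0.7540  a^+=0.3017
step 5: x_pred=2.9020  r=-5.0020  x^+=1.6465  v^+=-0.7342  a^+=0.1938
step 6: x_pred=1.0039  r=-5.6239  x^+=-0.4077  v^+=-2.5541  a^+=0.0725
step 7: x_pred=-2.9504  r=8.3304  x^+=-0.8595  v^+=0.5049  a^+=0.2522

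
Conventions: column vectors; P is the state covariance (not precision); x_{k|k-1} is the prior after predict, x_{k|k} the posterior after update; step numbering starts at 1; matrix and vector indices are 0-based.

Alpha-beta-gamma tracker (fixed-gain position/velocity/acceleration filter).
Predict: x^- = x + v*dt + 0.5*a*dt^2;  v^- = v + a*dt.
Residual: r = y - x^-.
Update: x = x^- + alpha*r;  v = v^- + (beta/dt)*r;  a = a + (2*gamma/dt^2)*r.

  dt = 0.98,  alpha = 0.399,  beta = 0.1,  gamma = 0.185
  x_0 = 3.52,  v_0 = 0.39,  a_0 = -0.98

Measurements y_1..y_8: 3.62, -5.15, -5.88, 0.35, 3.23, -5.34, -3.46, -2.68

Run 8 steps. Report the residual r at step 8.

resid = -17.3902

step 1: x_pred=3.4316  r=0.1884  x^+=3.5068  v^+=-0.5512  a^+=-0.9074
step 2: x_pred=2.5309  r=-7.6809  x^+=-0.5338  v^+=-2.2242  a^+=-3.8665
step 3: x_pred=-4.5702  r=-1.3098  x^+=-5.0928  v^+=-6.1471  a^+=-4.3711
step 4: x_pred=-13.2160  r=13.5660  x^+=-7.8031  v^+=-9.0465  a^+=0.8552
step 5: x_pred=-16.2580  r=19.4880  x^+=-8.4823  v^+=-6.2198  a^+=8.3631
step 6: x_pred=-10.5617  r=5.2217  x^+=-8.4782  v^+=2.5089  a^+=10.3748
step 7: x_pred=-1.0375  r=-2.4225  x^+=-2.0041  v^+=12.4290  a^+=9.4415
step 8: x_pred=14.7102  r=-17.3902  x^+=7.7715  v^+=19.9072  a^+=2.7419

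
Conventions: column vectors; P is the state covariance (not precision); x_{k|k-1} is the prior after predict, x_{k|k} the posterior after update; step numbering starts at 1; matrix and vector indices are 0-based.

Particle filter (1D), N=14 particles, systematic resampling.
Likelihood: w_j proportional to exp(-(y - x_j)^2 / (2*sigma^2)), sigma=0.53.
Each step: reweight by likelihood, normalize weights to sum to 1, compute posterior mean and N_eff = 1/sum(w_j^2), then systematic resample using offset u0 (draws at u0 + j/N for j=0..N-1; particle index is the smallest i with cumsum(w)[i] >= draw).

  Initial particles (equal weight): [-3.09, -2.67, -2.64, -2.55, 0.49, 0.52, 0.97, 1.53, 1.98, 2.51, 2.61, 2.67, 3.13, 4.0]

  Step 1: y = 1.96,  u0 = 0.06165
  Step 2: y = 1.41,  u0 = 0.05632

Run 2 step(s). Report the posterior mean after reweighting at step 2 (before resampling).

step 1: w=[0.0000, 0.0000, 0.0000, 0.0000, 0.0061, 0.0071, 0.0501, 0.2061, 0.2863, 0.1672, 0.1350, 0.1168, 0.0251, 0.0002]  mean=2.1006  Neff=5.3333  idx=[6, 7, 7, 8, 8, 8, 8, 9, 9, 9, 10, 10, 11, 12]
step 2: w=[0.1296, 0.1783, 0.1783, 0.1026, 0.1026, 0.1026, 0.1026, 0.0212, 0.0212, 0.0212, 0.0141, 0.0141, 0.0108, 0.0009]  mean=1.7488  Neff=8.0458  idx=[0, 0, 1, 1, 2, 2, 2, 3, 4, 5, 5, 6, 7, 11]

post_mean = 1.7488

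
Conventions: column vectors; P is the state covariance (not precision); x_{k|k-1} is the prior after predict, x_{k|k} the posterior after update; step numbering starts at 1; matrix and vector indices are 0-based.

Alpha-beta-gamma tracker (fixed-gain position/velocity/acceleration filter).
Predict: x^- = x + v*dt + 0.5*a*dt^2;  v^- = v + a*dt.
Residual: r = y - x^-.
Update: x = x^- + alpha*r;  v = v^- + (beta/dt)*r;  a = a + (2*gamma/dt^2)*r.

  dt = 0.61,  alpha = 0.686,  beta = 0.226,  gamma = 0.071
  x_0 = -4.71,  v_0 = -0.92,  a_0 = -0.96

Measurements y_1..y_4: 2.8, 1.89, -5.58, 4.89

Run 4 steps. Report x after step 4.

step 1: x_pred=-5.4498  r=8.2498  x^+=0.2096  v^+=1.5509  a^+=2.1883
step 2: x_pred=1.5627  r=0.3273  x^+=1.7872  v^+=3.0070  a^+=2.3132
step 3: x_pred=4.0519  r=-9.6319  x^+=-2.5556  v^+=0.8495  a^+=-1.3625
step 4: x_pred=-2.2909  r=7.1809  x^+=2.6352  v^+=2.6788  a^+=1.3778

x_post = 2.6352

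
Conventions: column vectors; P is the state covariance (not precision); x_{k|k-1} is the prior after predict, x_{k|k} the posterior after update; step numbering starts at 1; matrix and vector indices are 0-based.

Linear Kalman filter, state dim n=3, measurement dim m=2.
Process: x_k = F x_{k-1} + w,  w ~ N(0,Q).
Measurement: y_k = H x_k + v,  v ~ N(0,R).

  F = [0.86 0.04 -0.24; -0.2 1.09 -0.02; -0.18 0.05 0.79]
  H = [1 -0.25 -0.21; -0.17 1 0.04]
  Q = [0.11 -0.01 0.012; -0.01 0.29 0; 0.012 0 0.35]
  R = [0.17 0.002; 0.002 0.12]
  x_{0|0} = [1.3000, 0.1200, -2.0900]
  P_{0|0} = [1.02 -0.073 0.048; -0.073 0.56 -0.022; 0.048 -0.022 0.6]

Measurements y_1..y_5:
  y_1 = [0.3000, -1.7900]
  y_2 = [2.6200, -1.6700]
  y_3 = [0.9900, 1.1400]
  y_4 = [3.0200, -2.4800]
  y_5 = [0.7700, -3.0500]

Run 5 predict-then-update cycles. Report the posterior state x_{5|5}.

step 1: x^-=[1.6244, -0.0874, -1.8791]  P^-=[0.8754 -0.2187 -0.2269; -0.2187 1.0295 0.0465; -0.2269 0.0465 0.7448]  S=[1.3522 -0.6659; -0.6659 1.2572]  K=[0.7787 0.1129; 0.0802 0.8924; -0.3343 -0.0857]  nu=[-1.7409, -1.3513]  x^+=[0.1163, -1.4329, -1.1814]  P^+=[0.1566 0.0390 0.0677; 0.0390 0.1149 -0.0244; 0.0677 -0.0244 0.6227]
step 2: x^-=[0.3262, -1.5614, -1.0258]  P^-=[0.2371 0.0158 -0.0802; 0.0158 0.4176 -0.0374; -0.0802 -0.0374 0.7221]  S=[0.4869 -0.1301; -0.1301 0.5383]  K=[0.5342 0.0777; 0.0422 0.7781; -0.4859 -0.1079]  nu=[1.6880, -0.0121]  x^+=[1.2269, -1.4997, -1.8448]  P^+=[0.1057 0.0268 0.0382; 0.0268 0.0993 -0.0320; 0.0382 -0.0320 0.6145]
step 3: x^-=[1.4379, -1.8431, -1.7532]  P^-=[0.2104 0.0136 -0.0927; 0.0136 0.4025 -0.0395; -0.0927 -0.0395 0.7233]  S=[0.4655 -0.1246; -0.1246 0.5232]  K=[0.5056 0.0710; 0.0372 0.7707; -0.5358 -0.1176]  nu=[-1.2769, 3.2977]  x^+=[1.0264, 0.6509, -1.4568]  P^+=[0.0977 0.0251 0.0256; 0.0251 0.0982 -0.0348; 0.0256 -0.0348 0.5981]
step 4: x^-=[1.2584, 0.5333, -1.3031]  P^-=[0.2087 0.0136 -0.0976; 0.0136 0.4016 -0.0396; -0.0976 -0.0396 0.7162]  S=[0.4655 -0.1244; -0.1244 0.5223]  K=[0.5041 0.0707; 0.0373 0.7703; -0.5433 -0.1186]  nu=[1.6213, -2.7472]  x^+=[1.8815, -1.5225, -1.8581]  P^+=[0.0967 0.0251 0.0220; 0.0251 0.0982 -0.0351; 0.0220 -0.0351 0.5875]
step 5: x^-=[2.0031, -1.9987, -1.8827]  P^-=[0.2088 0.0136 -0.0981; 0.0136 0.4015 -0.0392; -0.0981 -0.0392 0.7106]  S=[0.4655 -0.1244; -0.1244 0.5223]  K=[0.5045 0.0708; 0.0372 0.7703; -0.5416 -0.1177]  nu=[-2.1281, -0.6355]  x^+=[0.8845, -2.5674, -0.6553]  P^+=[0.0966 0.0251 0.0213; 0.0251 0.0982 -0.0349; 0.0213 -0.0349 0.5826]

x_post = [0.8845, -2.5674, -0.6553]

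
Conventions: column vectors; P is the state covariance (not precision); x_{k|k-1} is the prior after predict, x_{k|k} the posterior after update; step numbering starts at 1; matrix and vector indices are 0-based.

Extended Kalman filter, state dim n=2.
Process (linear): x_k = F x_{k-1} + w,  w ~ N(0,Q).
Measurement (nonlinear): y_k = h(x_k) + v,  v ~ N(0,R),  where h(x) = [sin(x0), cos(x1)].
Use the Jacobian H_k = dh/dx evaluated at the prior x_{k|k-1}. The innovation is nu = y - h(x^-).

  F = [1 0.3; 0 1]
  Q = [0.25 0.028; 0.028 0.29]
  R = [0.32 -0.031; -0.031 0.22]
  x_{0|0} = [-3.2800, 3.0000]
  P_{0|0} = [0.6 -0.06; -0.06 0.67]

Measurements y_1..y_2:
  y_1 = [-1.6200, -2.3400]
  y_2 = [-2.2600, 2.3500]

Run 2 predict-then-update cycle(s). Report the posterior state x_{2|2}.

x_post = [-1.2026, 6.6899]

step 1: x^-=[-2.3800, 3.0000]  P^-=[0.8743 0.1690; 0.1690 0.9600]  H_jac=[-0.7237 0.0000; 0.0000 -0.1411]  S=[0.7780 -0.0137; -0.0137 0.2391]  K=[-0.8160 -0.1466; -0.1674 -0.5762]  nu=[-0.9299, -1.3500]  x^+=[-1.4233, 3.9335]  P^+=[0.3545 0.0493; 0.0493 0.8615]
step 2: x^-=[-0.2432, 3.9335]  P^-=[0.7116 0.3358; 0.3358 1.1515]  H_jac=[0.9706 0.0000; 0.0000 0.7117]  S=[0.9904 0.2009; 0.2009 0.8032]  K=[0.6711 0.1296; 0.1286 0.9881]  nu=[-2.0192, 3.0525]  x^+=[-1.2026, 6.6899]  P^+=[0.2171 0.0108; 0.0108 0.2998]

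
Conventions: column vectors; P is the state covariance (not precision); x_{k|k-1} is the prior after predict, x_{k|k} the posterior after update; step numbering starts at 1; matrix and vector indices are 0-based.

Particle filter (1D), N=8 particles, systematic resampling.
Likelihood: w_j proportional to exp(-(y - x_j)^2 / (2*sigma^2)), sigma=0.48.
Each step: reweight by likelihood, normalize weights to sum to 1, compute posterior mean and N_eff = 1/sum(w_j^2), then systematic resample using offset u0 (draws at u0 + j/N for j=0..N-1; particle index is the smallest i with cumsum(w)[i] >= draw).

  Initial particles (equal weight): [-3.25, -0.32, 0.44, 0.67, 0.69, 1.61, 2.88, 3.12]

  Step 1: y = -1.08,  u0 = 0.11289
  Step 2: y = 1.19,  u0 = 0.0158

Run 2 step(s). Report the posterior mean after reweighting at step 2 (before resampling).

step 1: w=[0.0001, 0.9691, 0.0226, 0.0044, 0.0038, 0.0000, 0.0000, 0.0000]  mean=-0.2950  Neff=1.0641  idx=[1, 1, 1, 1, 1, 1, 1, 2]
step 2: w=[0.0206, 0.0206, 0.0206, 0.0206, 0.0206, 0.0206, 0.0206, 0.8559]  mean=0.3305  Neff=1.3596  idx=[0, 6, 7, 7, 7, 7, 7, 7]

post_mean = 0.3305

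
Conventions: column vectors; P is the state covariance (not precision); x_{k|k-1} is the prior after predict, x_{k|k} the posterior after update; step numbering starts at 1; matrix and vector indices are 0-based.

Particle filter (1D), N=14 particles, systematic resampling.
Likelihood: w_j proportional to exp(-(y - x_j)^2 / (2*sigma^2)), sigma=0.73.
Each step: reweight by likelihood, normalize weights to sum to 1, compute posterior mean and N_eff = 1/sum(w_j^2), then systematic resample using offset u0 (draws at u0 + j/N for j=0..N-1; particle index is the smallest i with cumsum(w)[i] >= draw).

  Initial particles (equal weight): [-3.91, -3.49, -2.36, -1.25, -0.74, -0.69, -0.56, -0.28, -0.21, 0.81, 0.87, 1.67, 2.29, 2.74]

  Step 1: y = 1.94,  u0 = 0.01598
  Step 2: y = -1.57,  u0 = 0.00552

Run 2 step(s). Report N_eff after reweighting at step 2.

step 1: w=[0.0000, 0.0000, 0.0000, 0.0000, 0.0004, 0.0005, 0.0009, 0.0032, 0.0043, 0.0991, 0.1121, 0.3066, 0.2927, 0.1801]  mean=1.8506  Neff=4.2636  idx=[9, 9, 10, 11, 11, 11, 11, 11, 12, 12, 12, 12, 13, 13]
step 2: w=[0.3550, 0.3550, 0.2707, 0.0038, 0.0038, 0.0038, 0.0038, 0.0038, 0.0001, 0.0001, 0.0001, 0.0001, 0.0000, 0.0000]  mean=0.8430  Neff=3.0730  idx=[0, 0, 0, 0, 0, 1, 1, 1, 1, 1, 2, 2, 2, 2]

N_eff = 3.0730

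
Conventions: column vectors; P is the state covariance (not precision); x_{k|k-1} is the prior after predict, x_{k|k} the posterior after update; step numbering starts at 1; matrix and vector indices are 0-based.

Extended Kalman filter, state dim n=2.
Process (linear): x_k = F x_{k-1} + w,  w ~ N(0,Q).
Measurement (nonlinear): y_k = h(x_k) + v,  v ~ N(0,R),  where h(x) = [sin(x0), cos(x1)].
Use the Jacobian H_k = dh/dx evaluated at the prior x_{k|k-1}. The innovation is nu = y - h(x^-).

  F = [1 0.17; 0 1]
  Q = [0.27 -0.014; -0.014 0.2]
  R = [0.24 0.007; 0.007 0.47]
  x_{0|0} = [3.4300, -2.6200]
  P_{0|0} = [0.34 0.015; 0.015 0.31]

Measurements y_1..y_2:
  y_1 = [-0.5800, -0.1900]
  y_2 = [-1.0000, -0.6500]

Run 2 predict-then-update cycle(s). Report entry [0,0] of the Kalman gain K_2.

step 1: x^-=[2.9846, -2.6200]  P^-=[0.6241 0.0537; 0.0537 0.5100]  H_jac=[-0.9877 0.0000; 0.0000 0.4983]  S=[0.8488 -0.0194; -0.0194 0.5966]  K=[-0.7257 0.0212; -0.0528 0.4242]  nu=[-0.7363, 0.6770]  x^+=[3.5333, -2.2939]  P^+=[0.1762 0.0098; 0.0098 0.3994]
step 2: x^-=[3.1434, -2.2939]  P^-=[0.4611 0.0637; 0.0637 0.5994]  H_jac=[-1.0000 0.0000; 0.0000 0.7497]  S=[0.7011 -0.0408; -0.0408 0.8069]  K=[-0.6561 0.0260; -0.0587 0.5540]  nu=[-0.9982, 0.0117]  x^+=[3.7987, -2.2289]  P^+=[0.1573 0.0102; 0.0102 0.3467]

K[0,0] = -0.6561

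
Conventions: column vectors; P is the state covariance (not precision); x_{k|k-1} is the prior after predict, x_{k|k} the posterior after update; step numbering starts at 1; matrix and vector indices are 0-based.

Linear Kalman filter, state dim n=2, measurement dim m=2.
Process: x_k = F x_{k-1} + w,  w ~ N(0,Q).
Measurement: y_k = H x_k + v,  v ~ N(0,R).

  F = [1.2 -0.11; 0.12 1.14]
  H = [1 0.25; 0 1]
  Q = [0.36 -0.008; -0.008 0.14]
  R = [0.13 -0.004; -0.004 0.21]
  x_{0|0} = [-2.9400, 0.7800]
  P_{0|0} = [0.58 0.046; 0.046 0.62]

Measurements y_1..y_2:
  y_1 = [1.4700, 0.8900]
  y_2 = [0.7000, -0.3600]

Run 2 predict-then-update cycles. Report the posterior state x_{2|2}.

x_post = [0.6919, 0.2431]

step 1: x^-=[-3.6138, 0.5364]  P^-=[1.1906 0.0601; 0.0601 0.9667]  S=[1.4110 0.2978; 0.2978 1.1767]  K=[0.8912 -0.1745; 0.0428 0.8107]  nu=[4.9497, 0.3536]  x^+=[0.7358, 1.0348]  P^+=[0.1266 -0.0402; -0.0402 0.1701]
step 2: x^-=[0.7691, 1.2680]  P^-=[0.5550 -0.0656; -0.0656 0.3519]  S=[0.6742 0.0184; 0.0184 0.5619]  K=[0.8028 -0.1430; 0.0162 0.6257]  nu=[-0.3861, -1.6280]  x^+=[0.6919, 0.2431]  P^+=[0.1132 -0.0332; -0.0332 0.1313]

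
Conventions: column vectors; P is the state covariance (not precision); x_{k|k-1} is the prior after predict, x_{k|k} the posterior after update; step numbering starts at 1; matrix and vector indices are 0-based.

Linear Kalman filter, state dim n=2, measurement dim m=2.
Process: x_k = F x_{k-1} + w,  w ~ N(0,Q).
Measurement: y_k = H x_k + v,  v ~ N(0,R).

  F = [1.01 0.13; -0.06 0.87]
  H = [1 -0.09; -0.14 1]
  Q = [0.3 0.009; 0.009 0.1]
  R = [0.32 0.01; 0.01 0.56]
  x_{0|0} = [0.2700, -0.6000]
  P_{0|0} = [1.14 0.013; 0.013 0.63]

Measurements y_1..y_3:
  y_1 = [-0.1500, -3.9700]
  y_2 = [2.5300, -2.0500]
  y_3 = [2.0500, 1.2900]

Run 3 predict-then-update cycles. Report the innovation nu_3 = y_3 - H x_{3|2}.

step 1: x^-=[0.1947, -0.5382]  P^-=[1.4770 0.0225; 0.0225 0.5796]  S=[1.7976 -0.2262; -0.2262 1.1622]  K=[0.8206 0.0011; 0.0470 0.5051]  nu=[-0.3931, -3.4045]  x^+=[-0.1318, -2.2764]  P^+=[0.2668 0.0462; 0.0462 0.2898]
step 2: x^-=[-0.4290, -1.9726]  P^-=[0.5892 0.0658; 0.0658 0.3155]  S=[0.8999 -0.0342; -0.0342 0.8686]  K=[0.6484 0.0064; 0.0551 0.3548]  nu=[2.7815, -0.1375]  x^+=[1.3736, -1.8681]  P^+=[0.2111 0.0396; 0.0396 0.2048]
step 3: x^-=[1.1444, -1.7077]  P^-=[0.5292 0.0539; 0.0539 0.2516]  S=[0.8416 -0.0322; -0.0322 0.8069]  K=[0.6231 -0.0002; 0.0487 0.3044]  nu=[0.7519, 3.1579]  x^+=[1.6123, -0.7097]  P^+=[0.2025 0.0345; 0.0345 0.1758]

innov = [0.7519, 3.1579]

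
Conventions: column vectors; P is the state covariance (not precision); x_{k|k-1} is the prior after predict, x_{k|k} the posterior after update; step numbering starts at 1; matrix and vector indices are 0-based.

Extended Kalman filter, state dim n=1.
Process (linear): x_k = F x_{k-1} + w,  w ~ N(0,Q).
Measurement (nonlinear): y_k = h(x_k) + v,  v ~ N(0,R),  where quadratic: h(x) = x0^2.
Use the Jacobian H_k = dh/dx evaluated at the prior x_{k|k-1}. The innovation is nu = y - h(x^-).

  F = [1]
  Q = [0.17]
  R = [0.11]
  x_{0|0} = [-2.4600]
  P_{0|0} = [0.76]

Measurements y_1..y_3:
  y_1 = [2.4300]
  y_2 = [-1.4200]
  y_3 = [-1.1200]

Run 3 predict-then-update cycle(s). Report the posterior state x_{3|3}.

step 1: x^-=[-2.4600]  P^-=[0.9300]  H_jac=[-4.9200]  S=[22.6220]  K=[-0.2023]  nu=[-3.6216]  x^+=[-1.7275]  P^+=[0.0045]
step 2: x^-=[-1.7275]  P^-=[0.1745]  H_jac=[-3.4550]  S=[2.1932]  K=[-0.2749]  nu=[-4.4042]  x^+=[-0.5167]  P^+=[0.0088]
step 3: x^-=[-0.5167]  P^-=[0.1788]  H_jac=[-1.0333]  S=[0.3009]  K=[-0.6139]  nu=[-1.3869]  x^+=[0.3348]  P^+=[0.0654]

x_post = [0.3348]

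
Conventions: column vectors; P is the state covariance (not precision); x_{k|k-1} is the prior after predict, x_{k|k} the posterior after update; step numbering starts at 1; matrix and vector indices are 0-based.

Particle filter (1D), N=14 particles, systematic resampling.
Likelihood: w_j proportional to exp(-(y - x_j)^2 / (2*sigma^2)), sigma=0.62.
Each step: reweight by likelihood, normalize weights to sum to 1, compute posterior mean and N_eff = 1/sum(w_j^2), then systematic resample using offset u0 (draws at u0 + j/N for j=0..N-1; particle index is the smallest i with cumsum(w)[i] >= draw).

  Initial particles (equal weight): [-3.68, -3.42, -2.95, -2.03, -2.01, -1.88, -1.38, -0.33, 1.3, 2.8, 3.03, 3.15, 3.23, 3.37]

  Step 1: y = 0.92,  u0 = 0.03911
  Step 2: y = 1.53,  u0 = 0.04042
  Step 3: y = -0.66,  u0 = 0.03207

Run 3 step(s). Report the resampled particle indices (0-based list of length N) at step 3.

resampled_idx = [0, 1, 2, 3, 4, 5, 6, 7, 8, 9, 10, 11, 12, 13]

step 1: w=[0.0000, 0.0000, 0.0000, 0.0000, 0.0000, 0.0000, 0.0011, 0.1341, 0.8483, 0.0103, 0.0031, 0.0016, 0.0010, 0.0004]  mean=1.1050  Neff=1.3554  idx=[7, 7, 8, 8, 8, 8, 8, 8, 8, 8, 8, 8, 8, 8]
step 2: w=[0.0010, 0.0010, 0.0832, 0.0832, 0.0832, 0.0832, 0.0832, 0.0832, 0.0832, 0.0832, 0.0832, 0.0832, 0.0832, 0.0832]  mean=1.2968  Neff=12.0474  idx=[2, 3, 4, 5, 5, 6, 7, 8, 9, 10, 11, 11, 12, 13]
step 3: w=[0.0714, 0.0714, 0.0714, 0.0714, 0.0714, 0.0714, 0.0714, 0.0714, 0.0714, 0.0714, 0.0714, 0.0714, 0.0714, 0.0714]  mean=1.3000  Neff=14.0000  idx=[0, 1, 2, 3, 4, 5, 6, 7, 8, 9, 10, 11, 12, 13]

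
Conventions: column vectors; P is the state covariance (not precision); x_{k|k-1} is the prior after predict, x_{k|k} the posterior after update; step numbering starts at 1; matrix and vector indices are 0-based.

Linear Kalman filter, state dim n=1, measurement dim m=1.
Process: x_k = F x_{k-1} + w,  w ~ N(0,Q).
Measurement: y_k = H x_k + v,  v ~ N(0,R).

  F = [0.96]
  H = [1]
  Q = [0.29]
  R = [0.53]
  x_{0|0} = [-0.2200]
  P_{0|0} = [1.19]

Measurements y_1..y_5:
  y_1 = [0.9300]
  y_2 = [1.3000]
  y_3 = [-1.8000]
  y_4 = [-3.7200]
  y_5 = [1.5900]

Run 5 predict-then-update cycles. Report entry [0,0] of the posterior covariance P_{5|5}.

P_post[0,0] = 0.2666

step 1: x^-=[-0.2112]  P^-=[1.3867]  S=[1.9167]  K=[0.7235]  nu=[1.1412]  x^+=[0.6144]  P^+=[0.3834]
step 2: x^-=[0.5899]  P^-=[0.6434]  S=[1.1734]  K=[0.5483]  nu=[0.7101]  x^+=[0.9792]  P^+=[0.2906]
step 3: x^-=[0.9401]  P^-=[0.5578]  S=[1.0878]  K=[0.5128]  nu=[-2.7401]  x^+=[-0.4650]  P^+=[0.2718]
step 4: x^-=[-0.4464]  P^-=[0.5405]  S=[1.0705]  K=[0.5049]  nu=[-3.2736]  x^+=[-2.0992]  P^+=[0.2676]
step 5: x^-=[-2.0152]  P^-=[0.5366]  S=[1.0666]  K=[0.5031]  nu=[3.6052]  x^+=[-0.2014]  P^+=[0.2666]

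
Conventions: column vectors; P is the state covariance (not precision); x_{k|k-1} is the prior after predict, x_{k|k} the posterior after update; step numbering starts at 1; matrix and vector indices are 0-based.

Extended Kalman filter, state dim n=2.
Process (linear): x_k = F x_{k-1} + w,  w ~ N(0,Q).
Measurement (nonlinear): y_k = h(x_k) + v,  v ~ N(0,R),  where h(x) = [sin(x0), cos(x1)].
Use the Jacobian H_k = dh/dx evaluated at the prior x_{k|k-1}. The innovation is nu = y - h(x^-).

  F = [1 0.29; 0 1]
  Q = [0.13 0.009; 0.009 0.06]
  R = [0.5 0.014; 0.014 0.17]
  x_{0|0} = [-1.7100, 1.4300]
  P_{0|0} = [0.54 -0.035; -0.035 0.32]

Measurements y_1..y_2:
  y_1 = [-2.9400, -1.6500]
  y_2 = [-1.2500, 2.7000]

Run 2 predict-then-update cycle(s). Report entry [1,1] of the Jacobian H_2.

step 1: x^-=[-1.2953, 1.4300]  P^-=[0.6766 0.0668; 0.0668 0.3800]  H_jac=[0.2720 0.0000; 0.0000 -0.9901]  S=[0.5501 -0.0040; -0.0040 0.5425]  K=[0.3337 -0.1195; 0.0280 -0.6933]  nu=[-1.9777, -1.7903]  x^+=[-1.7415, 2.6159]  P^+=[0.6073 0.0158; 0.0158 0.1186]
step 2: x^-=[-0.9829, 2.6159]  P^-=[0.7564 0.0592; 0.0592 0.1786]  H_jac=[0.5546 0.0000; 0.0000 -0.5018]  S=[0.7327 -0.0025; -0.0025 0.2150]  K=[0.5722 -0.1316; 0.0434 -0.4165]  nu=[-0.4179, 3.5650]  x^+=[-1.6911, 1.1129]  P^+=[0.5125 0.0286; 0.0286 0.1399]

H_jac[1,1] = -0.5018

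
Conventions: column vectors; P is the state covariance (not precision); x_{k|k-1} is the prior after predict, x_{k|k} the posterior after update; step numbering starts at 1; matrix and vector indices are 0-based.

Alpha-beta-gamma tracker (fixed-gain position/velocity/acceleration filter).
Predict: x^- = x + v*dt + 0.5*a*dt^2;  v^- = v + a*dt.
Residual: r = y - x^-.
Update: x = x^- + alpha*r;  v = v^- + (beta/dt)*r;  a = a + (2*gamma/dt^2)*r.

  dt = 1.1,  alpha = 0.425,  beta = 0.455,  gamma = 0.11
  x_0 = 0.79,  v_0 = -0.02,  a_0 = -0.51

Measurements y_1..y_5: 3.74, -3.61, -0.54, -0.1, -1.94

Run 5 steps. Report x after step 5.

step 1: x_pred=0.4594  r=3.2806  x^+=1.8537  v^+=0.7760  a^+=0.0865
step 2: x_pred=2.7595  r=-6.3695  x^+=0.0525  v^+=-1.7636  a^+=-1.0716
step 3: x_pred=-2.5358  r=1.9958  x^+=-1.6876  v^+=-2.1169  a^+=-0.7088
step 4: x_pred=-4.4449  r=4.3449  x^+=-2.5983  v^+=-1.0993  a^+=0.0812
step 5: x_pred=-3.7584  r=1.8184  x^+=-2.9856  v^+=-0.2578  a^+=0.4118

x_post = -2.9856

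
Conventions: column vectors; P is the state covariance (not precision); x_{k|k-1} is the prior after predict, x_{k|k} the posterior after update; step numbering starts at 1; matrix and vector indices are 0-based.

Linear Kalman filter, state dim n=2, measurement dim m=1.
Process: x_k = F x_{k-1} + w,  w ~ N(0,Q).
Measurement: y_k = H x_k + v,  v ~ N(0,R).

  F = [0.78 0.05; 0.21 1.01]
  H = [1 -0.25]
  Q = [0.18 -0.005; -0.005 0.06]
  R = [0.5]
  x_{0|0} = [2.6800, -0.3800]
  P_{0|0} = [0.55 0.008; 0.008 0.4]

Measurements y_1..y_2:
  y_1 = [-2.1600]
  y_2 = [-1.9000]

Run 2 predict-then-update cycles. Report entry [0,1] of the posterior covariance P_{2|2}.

P_post[0,1] = 0.1583

step 1: x^-=[2.0714, 0.1790]  P^-=[0.5162 0.1117; 0.1117 0.4957]  S=[0.9914]  K=[0.4926; -0.0124]  nu=[-4.1867]  x^+=[0.0092, 0.2307]  P^+=[0.2757 0.1177; 0.1177 0.4955]
step 2: x^-=[0.0187, 0.2350]  P^-=[0.3582 0.1592; 0.1592 0.6276]  S=[0.8178]  K=[0.3893; 0.0028]  nu=[-1.8600]  x^+=[-0.7054, 0.2298]  P^+=[0.2342 0.1583; 0.1583 0.6276]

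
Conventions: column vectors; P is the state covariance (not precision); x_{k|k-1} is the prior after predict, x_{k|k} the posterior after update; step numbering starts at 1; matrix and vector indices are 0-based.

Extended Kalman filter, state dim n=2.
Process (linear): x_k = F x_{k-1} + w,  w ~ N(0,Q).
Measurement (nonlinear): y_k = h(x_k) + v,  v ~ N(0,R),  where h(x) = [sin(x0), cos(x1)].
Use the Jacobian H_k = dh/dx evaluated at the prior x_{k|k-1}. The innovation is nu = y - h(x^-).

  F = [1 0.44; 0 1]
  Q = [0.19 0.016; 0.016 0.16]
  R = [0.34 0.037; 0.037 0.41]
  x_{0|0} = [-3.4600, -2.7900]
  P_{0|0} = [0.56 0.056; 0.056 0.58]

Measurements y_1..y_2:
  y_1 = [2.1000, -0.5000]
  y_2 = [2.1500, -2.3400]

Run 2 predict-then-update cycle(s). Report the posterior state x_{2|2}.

step 1: x^-=[-4.6876, -2.7900]  P^-=[0.9116 0.3272; 0.3272 0.7400]  H_jac=[-0.0248 0.0000; 0.0000 0.3444]  S=[0.3406 0.0342; 0.0342 0.4978]  K=[-0.0897 0.2325; -0.0758 0.5172]  nu=[1.1003, 0.4388]  x^+=[-4.6843, -2.6464]  P^+=[0.8833 0.2672; 0.2672 0.6076]
step 2: x^-=[-5.8487, -2.6464]  P^-=[1.4261 0.5505; 0.5505 0.7676]  H_jac=[0.9071 0.0000; 0.0000 0.4752]  S=[1.5134 0.2743; 0.2743 0.5833]  K=[0.8455 0.0509; 0.2368 0.5139]  nu=[1.7290, -1.4601]  x^+=[-4.4610, -2.9873]  P^+=[0.3190 0.1097; 0.1097 0.4619]

x_post = [-4.4610, -2.9873]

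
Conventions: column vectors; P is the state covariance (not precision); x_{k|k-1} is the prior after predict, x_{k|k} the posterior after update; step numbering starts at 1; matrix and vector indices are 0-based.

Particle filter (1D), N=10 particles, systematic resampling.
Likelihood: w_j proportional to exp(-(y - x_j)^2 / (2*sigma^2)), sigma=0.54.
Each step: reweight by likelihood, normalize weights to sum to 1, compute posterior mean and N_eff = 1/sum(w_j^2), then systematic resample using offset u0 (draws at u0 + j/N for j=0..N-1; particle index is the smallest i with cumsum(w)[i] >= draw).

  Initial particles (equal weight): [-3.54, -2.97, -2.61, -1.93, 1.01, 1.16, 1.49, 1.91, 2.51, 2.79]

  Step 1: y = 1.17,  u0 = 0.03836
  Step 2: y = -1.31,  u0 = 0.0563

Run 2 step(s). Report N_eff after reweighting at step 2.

N_eff = 4.7187

step 1: w=[0.0000, 0.0000, 0.0000, 0.0000, 0.2950, 0.3082, 0.2586, 0.1205, 0.0142, 0.0034]  mean=1.3162  Neff=3.7928  idx=[4, 4, 4, 5, 5, 5, 6, 6, 6, 7]
step 2: w=[0.2551, 0.2551, 0.2551, 0.0744, 0.0744, 0.0744, 0.0038, 0.0038, 0.0038, 0.0000]  mean=1.0490  Neff=4.7187  idx=[0, 0, 1, 1, 1, 2, 2, 2, 4, 5]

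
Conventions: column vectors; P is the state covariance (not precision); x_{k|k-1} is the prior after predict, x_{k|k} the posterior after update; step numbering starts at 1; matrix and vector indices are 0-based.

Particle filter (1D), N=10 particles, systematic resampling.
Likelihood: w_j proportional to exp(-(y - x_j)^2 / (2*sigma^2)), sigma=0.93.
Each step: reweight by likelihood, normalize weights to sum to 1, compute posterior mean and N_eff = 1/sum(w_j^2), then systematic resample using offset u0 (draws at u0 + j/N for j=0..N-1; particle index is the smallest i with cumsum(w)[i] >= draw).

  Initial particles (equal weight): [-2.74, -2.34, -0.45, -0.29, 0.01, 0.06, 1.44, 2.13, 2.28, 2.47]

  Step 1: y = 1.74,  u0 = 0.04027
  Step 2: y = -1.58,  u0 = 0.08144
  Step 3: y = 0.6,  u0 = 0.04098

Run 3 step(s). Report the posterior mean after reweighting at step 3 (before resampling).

post_mean = 0.1285

step 1: w=[0.0000, 0.0000, 0.0157, 0.0232, 0.0446, 0.0492, 0.2390, 0.2305, 0.2127, 0.1850]  mean=1.7665  Neff=5.1309  idx=[4, 6, 6, 6, 7, 7, 8, 8, 9, 9]
step 2: w=[0.9332, 0.0206, 0.0206, 0.0206, 0.0014, 0.0014, 0.0007, 0.0007, 0.0003, 0.0003]  mean=0.1094  Neff=1.1467  idx=[0, 0, 0, 0, 0, 0, 0, 0, 0, 3]
step 3: w=[0.1019, 0.1019, 0.1019, 0.1019, 0.1019, 0.1019, 0.1019, 0.1019, 0.1019, 0.0829]  mean=0.1285  Neff=9.9675  idx=[0, 1, 2, 3, 4, 5, 6, 7, 8, 9]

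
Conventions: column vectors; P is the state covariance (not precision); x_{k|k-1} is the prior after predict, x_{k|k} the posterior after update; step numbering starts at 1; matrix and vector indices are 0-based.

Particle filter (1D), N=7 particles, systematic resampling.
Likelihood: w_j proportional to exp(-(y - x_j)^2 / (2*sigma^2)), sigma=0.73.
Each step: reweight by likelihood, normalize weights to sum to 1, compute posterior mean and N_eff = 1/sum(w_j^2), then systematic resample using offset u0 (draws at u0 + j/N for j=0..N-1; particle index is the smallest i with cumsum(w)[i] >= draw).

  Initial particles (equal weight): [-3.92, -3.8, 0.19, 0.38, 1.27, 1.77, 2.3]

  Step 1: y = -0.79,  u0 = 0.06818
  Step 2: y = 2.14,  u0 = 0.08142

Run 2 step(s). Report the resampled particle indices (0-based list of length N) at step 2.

step 1: w=[0.0001, 0.0003, 0.5767, 0.3931, 0.0265, 0.0030, 0.0002]  mean=0.2967  Neff=2.0497  idx=[2, 2, 2, 2, 3, 3, 3]
step 2: w=[0.1019, 0.1019, 0.1019, 0.1019, 0.1975, 0.1975, 0.1975]  mean=0.3025  Neff=6.3090  idx=[0, 2, 3, 4, 5, 5, 6]

resampled_idx = [0, 2, 3, 4, 5, 5, 6]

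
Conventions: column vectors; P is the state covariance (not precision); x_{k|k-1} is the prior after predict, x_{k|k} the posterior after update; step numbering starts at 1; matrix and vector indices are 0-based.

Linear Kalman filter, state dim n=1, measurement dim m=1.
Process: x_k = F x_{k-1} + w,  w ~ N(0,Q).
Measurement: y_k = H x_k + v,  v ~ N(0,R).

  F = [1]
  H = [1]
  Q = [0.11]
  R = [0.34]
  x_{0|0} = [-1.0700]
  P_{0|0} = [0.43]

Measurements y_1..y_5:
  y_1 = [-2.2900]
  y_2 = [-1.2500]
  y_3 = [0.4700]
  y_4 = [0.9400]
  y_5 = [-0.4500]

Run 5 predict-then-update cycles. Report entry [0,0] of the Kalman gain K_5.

K[0,0] = 0.4314

step 1: x^-=[-1.0700]  P^-=[0.5400]  S=[0.8800]  K=[0.6136]  nu=[-1.2200]  x^+=[-1.8186]  P^+=[0.2086]
step 2: x^-=[-1.8186]  P^-=[0.3186]  S=[0.6586]  K=[0.4838]  nu=[0.5686]  x^+=[-1.5435]  P^+=[0.1645]
step 3: x^-=[-1.5435]  P^-=[0.2745]  S=[0.6145]  K=[0.4467]  nu=[2.0135]  x^+=[-0.6441]  P^+=[0.1519]
step 4: x^-=[-0.6441]  P^-=[0.2619]  S=[0.6019]  K=[0.4351]  nu=[1.5841]  x^+=[0.0451]  P^+=[0.1479]
step 5: x^-=[0.0451]  P^-=[0.2579]  S=[0.5979]  K=[0.4314]  nu=[-0.4951]  x^+=[-0.1685]  P^+=[0.1467]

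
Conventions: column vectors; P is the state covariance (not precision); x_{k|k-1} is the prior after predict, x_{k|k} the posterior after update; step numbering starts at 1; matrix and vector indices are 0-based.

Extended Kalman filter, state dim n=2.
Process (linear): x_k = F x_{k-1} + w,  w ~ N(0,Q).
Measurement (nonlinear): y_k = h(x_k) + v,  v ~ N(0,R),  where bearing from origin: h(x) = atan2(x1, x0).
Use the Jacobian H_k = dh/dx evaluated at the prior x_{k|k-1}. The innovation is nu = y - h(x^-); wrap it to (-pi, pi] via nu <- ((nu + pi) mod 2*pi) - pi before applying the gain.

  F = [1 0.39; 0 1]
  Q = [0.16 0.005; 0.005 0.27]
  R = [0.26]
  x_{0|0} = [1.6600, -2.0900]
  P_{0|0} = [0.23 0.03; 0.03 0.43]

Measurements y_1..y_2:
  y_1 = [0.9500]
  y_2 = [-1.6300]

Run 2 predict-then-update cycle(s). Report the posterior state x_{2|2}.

step 1: x^-=[0.8449, -2.0900]  P^-=[0.4788 0.2027; 0.2027 0.7000]  H_jac=[0.4113 0.1663]  S=[0.3880]  K=[0.5943; 0.5147]  nu=[2.1366]  x^+=[2.1147, -0.9902]  P^+=[0.3418 0.0840; 0.0840 0.5972]
step 2: x^-=[1.7285, -0.9902]  P^-=[0.6581 0.3219; 0.3219 0.8672]  H_jac=[0.2495 0.4356]  S=[0.5355]  K=[0.5685; 0.8554]  nu=[-1.1098]  x^+=[1.0976, -1.9395]  P^+=[0.4850 0.0615; 0.0615 0.4754]

x_post = [1.0976, -1.9395]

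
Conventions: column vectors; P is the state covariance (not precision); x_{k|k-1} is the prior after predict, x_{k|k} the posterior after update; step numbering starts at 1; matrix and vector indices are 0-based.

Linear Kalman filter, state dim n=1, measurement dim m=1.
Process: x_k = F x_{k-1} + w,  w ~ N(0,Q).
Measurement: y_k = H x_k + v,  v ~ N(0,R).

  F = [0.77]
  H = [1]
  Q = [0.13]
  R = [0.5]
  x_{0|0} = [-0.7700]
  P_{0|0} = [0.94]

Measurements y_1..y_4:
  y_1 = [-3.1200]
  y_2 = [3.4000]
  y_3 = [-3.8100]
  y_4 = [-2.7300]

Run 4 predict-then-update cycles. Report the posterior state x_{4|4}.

x_post = [-1.4286]

step 1: x^-=[-0.5929]  P^-=[0.6873]  S=[1.1873]  K=[0.5789]  nu=[-2.5271]  x^+=[-2.0558]  P^+=[0.2894]
step 2: x^-=[-1.5830]  P^-=[0.3016]  S=[0.8016]  K=[0.3763]  nu=[4.9830]  x^+=[0.2919]  P^+=[0.1881]
step 3: x^-=[0.2248]  P^-=[0.2415]  S=[0.7415]  K=[0.3257]  nu=[-4.0348]  x^+=[-1.0895]  P^+=[0.1629]
step 4: x^-=[-0.8389]  P^-=[0.2266]  S=[0.7266]  K=[0.3118]  nu=[-1.8911]  x^+=[-1.4286]  P^+=[0.1559]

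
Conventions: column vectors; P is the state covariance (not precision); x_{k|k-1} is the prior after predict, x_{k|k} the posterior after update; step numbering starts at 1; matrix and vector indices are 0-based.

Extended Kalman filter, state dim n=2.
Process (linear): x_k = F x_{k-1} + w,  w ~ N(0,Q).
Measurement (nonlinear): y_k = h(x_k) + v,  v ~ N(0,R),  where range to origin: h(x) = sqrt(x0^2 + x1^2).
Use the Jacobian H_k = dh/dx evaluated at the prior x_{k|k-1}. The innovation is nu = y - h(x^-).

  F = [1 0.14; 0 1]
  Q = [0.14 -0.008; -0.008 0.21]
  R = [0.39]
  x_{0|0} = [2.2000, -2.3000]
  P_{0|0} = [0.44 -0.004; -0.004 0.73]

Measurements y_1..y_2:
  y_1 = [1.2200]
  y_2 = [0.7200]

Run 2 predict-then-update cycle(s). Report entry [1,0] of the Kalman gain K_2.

K[1,0] = -0.3648

step 1: x^-=[1.8780, -2.3000]  P^-=[0.5932 0.0902; 0.0902 0.9400]  H_jac=[0.6325 -0.7746]  S=[1.1029]  K=[0.2768; -0.6085]  nu=[-1.7493]  x^+=[1.3937, -1.2356]  P^+=[0.5087 0.2760; 0.2760 0.5317]
step 2: x^-=[1.2208, -1.2356]  P^-=[0.7364 0.3424; 0.3424 0.7417]  H_jac=[0.7028 -0.7114]  S=[0.7867]  K=[0.3482; -0.3648]  nu=[-1.0170]  x^+=[0.8666, -0.8646]  P^+=[0.6410 0.4423; 0.4423 0.6370]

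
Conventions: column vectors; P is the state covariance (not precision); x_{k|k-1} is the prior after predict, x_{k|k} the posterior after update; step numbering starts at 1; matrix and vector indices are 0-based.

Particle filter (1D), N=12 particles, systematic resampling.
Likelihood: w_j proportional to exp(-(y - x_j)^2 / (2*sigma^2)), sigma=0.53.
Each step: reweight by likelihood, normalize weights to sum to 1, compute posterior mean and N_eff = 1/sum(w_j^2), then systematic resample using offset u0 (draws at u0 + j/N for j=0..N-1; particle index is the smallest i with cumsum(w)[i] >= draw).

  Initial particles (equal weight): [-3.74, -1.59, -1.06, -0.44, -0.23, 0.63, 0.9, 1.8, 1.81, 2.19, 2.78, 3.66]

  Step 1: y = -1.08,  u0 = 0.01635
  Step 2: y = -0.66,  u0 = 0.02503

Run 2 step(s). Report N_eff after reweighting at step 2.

step 1: w=[0.0000, 0.2629, 0.4174, 0.2015, 0.1154, 0.0023, 0.0004, 0.0000, 0.0000, 0.0000, 0.0000, 0.0000]  mean=-0.9740  Neff=3.3633  idx=[1, 1, 1, 2, 2, 2, 2, 2, 3, 3, 3, 4]
step 2: w=[0.0272, 0.0272, 0.0272, 0.0955, 0.0955, 0.0955, 0.0955, 0.0955, 0.1165, 0.1165, 0.1165, 0.0914]  mean=-0.8108  Neff=10.3224  idx=[0, 3, 4, 5, 5, 6, 7, 8, 9, 9, 10, 11]

N_eff = 10.3224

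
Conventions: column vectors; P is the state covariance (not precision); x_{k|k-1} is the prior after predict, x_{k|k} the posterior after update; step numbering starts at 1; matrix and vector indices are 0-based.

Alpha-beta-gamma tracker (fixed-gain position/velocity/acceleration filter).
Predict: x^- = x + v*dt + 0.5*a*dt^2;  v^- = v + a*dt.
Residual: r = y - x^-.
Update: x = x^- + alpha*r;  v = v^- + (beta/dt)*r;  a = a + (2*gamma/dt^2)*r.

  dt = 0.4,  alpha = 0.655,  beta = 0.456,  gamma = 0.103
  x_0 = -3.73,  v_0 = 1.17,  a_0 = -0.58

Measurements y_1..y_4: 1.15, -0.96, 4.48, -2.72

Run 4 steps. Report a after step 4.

a_post = -8.3449

step 1: x_pred=-3.3084  r=4.4584  x^+=-0.3881  v^+=6.0206  a^+=5.1602
step 2: x_pred=2.4329  r=-3.3929  x^+=0.2105  v^+=4.2167  a^+=0.7918
step 3: x_pred=1.9606  r=2.5194  x^+=3.6108  v^+=7.4056  a^+=4.0356
step 4: x_pred=6.8959  r=-9.6159  x^+=0.5975  v^+=-1.9423  a^+=-8.3449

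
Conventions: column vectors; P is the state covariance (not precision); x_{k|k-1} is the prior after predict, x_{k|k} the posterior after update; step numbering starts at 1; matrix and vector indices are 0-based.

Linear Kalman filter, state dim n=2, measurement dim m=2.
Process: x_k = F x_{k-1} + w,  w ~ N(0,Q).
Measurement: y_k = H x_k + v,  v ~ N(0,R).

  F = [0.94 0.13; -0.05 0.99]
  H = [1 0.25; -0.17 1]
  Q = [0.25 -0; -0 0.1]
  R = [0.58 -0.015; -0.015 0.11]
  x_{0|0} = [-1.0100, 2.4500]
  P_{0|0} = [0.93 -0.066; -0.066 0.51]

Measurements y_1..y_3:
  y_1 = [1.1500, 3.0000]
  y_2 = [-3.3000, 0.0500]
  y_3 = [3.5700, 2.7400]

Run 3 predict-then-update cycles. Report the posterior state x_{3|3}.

step 1: x^-=[-0.6309, 2.4760]  P^-=[1.0642 -0.0391; -0.0391 0.6087]  S=[1.6627 -0.0811; -0.0811 0.7627]  K=[0.6233 -0.2221; 0.1080 0.8182]  nu=[1.1619, 0.4167]  x^+=[0.0008, 2.9424]  P^+=[0.3581 0.0271; 0.0271 0.0930]
step 2: x^-=[0.3833, 2.9130]  P^-=[0.5746 0.0202; 0.0202 0.1894]  S=[1.1765 -0.0460; -0.0460 0.3091]  K=[0.4857 -0.1784; 0.0814 0.6136]  nu=[-4.4115, -2.7978]  x^+=[-1.2602, 0.8371]  P^+=[0.2792 0.0206; 0.0206 0.0698]
step 3: x^-=[-1.0757, 0.8918]  P^-=[0.5029 0.0149; 0.0149 0.1670]  S=[1.1008 -0.0445; -0.0445 0.2865]  K=[0.4531 -0.1762; 0.0751 0.5859]  nu=[4.4228, 1.6654]  x^+=[0.6350, 2.1997]  P^+=[0.2609 0.0182; 0.0182 0.0664]

x_post = [0.6350, 2.1997]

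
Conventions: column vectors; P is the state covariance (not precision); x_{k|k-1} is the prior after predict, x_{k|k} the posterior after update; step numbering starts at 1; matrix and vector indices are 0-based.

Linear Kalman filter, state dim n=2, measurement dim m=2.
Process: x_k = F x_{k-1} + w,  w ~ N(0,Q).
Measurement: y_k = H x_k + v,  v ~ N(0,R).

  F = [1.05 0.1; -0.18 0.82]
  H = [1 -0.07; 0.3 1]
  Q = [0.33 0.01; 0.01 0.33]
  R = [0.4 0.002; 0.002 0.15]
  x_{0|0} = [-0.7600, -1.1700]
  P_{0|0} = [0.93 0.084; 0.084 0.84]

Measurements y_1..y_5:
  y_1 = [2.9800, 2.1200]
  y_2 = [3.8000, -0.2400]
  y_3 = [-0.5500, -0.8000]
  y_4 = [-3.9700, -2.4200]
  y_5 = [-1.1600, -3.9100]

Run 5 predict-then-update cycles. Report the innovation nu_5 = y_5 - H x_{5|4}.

step 1: x^-=[-0.9150, -0.8226]  P^-=[1.3814 -0.0261; -0.0261 0.9002]  S=[1.7894 0.3279; 0.3279 1.1588]  K=[0.7505 0.1228; -0.2013 0.8270]  nu=[3.8374, 3.2171]  x^+=[2.3599, 1.0654]  P^+=[0.2956 -0.0688; -0.0688 0.1443]
step 2: x^-=[2.5844, 0.4488]  P^-=[0.6429 -0.0920; -0.0920 0.4569]  S=[1.0580 0.0728; 0.0728 0.6095]  K=[0.6073 0.0929; -0.1670 0.7242]  nu=[1.2470, -1.4642]  x^+=[3.2057, -0.8198]  P^+=[0.2392 -0.0566; -0.0566 0.1253]
step 3: x^-=[3.2840, -1.2493]  P^-=[0.5830 -0.0726; -0.0726 0.4387]  S=[0.9954 0.0751; 0.0751 0.5976]  K=[0.5835 0.0978; -0.1580 0.7175]  nu=[-3.9215, -0.5359]  x^+=[0.9435, -1.0144]  P^+=[0.2299 -0.0531; -0.0531 0.1232]
step 4: x^-=[0.8892, -1.0016]  P^-=[0.5735 -0.0681; -0.0681 0.4360]  S=[0.9852 0.0768; 0.0768 0.5967]  K=[0.5792 0.0996; -0.1560 0.7165]  nu=[-4.9293, -1.6851]  x^+=[-2.1337, -1.4400]  P^+=[0.2282 -0.0524; -0.0524 0.1229]
step 5: x^-=[-2.3844, -0.7967]  P^-=[0.5718 -0.0672; -0.0672 0.4355]  S=[0.9834 0.0773; 0.0773 0.5966]  K=[0.5784 0.1000; -0.1556 0.7163]  nu=[1.1686, -2.3980]  x^+=[-1.9482, -2.6962]  P^+=[0.2279 -0.0522; -0.0522 0.1228]

innov = [1.1686, -2.3980]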